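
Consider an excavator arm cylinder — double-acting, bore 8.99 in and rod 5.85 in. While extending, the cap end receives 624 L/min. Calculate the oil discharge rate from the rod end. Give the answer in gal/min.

Q_out ≈ 95.0 gal/min

Cap-side area A_cap = π/4 × (8.99 in)² = 63.48 in^2
Rod-side annular area A_ann = π/4 × (8.99² − 5.85²) = 36.60 in^2
Piston speed v = Q_in/A_cap; rod-end outflow Q_out = v × A_ann = Q_in × A_ann/A_cap.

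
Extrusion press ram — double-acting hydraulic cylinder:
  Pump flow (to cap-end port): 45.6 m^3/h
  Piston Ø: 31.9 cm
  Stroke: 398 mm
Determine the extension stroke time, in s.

Cap-side area A_cap = π/4 × (31.9 cm)² = 799.2 cm^2
Swept volume V = A × L; t = V / Q = A·L / Q

t ≈ 2.51 s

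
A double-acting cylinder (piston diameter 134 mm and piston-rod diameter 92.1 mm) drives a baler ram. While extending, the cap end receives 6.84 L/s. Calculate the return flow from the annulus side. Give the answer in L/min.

Q_out ≈ 217 L/min

Cap-side area A_cap = π/4 × (134 mm)² = 14100 mm^2
Rod-side annular area A_ann = π/4 × (134² − 92.1²) = 7441 mm^2
Piston speed v = Q_in/A_cap; rod-end outflow Q_out = v × A_ann = Q_in × A_ann/A_cap.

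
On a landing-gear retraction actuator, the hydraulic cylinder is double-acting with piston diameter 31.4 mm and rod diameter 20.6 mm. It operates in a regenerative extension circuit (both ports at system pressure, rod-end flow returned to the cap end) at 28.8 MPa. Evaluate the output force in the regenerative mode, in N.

With equal pressure on both faces, forces on the annular region cancel; the net push is pressure × rod cross-section.
Rod cross-section A_rod = π/4 × (20.6 mm)² = 333.3 mm^2
F = P × A_rod

F ≈ 9600 N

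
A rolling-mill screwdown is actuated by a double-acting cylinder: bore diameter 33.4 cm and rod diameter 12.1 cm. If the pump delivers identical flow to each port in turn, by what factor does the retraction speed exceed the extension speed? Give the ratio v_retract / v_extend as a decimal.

v_ret/v_ext ≈ 1.15

Cap-side area A_cap = π/4 × (33.4 cm)² = 876.2 cm^2
Rod-side annular area A_ann = π/4 × (33.4² − 12.1²) = 761.2 cm^2
For equal Q, v ∝ 1/A, so v_ret/v_ext = A_cap/A_ann.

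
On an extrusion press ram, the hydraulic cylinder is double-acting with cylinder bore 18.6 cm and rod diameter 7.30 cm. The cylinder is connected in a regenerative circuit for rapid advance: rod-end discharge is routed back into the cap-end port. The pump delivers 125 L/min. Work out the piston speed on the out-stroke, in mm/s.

v ≈ 498 mm/s

In regeneration the rod-end outflow joins the pump flow into the cap end, so the net volume the pump must supply per unit advance equals the rod cross-section area.
Rod cross-section A_rod = π/4 × (7.30 cm)² = 41.85 cm^2
v = Q_pump / A_rod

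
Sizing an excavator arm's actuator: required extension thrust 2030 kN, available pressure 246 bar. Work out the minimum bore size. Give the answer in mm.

D ≈ 324 mm

Extension force acts on the full piston face: F = P × (π/4)D².
D = √(4F / (πP)) = √(4 × 2030 kN / (π × 246 bar))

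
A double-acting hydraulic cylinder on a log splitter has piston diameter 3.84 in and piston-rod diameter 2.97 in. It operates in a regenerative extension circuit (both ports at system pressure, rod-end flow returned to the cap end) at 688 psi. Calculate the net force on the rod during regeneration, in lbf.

F ≈ 4770 lbf

With equal pressure on both faces, forces on the annular region cancel; the net push is pressure × rod cross-section.
Rod cross-section A_rod = π/4 × (2.97 in)² = 6.928 in^2
F = P × A_rod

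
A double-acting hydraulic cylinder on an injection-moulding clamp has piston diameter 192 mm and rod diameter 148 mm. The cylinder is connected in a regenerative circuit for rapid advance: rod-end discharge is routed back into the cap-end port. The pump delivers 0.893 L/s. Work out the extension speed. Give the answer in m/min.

v ≈ 3.11 m/min

In regeneration the rod-end outflow joins the pump flow into the cap end, so the net volume the pump must supply per unit advance equals the rod cross-section area.
Rod cross-section A_rod = π/4 × (148 mm)² = 17200 mm^2
v = Q_pump / A_rod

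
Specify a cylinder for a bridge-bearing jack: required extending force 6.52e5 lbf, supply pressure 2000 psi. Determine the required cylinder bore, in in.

Extension force acts on the full piston face: F = P × (π/4)D².
D = √(4F / (πP)) = √(4 × 6.52e5 lbf / (π × 2000 psi))

D ≈ 20.4 in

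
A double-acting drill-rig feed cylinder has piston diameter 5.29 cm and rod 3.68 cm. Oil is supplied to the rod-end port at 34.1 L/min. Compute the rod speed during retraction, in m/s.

v ≈ 0.501 m/s

Rod-side annular area A_ann = π/4 × (5.29² − 3.68²) = 11.34 cm^2
Flow into the rod-end port fills the annular volume.
v = Q / A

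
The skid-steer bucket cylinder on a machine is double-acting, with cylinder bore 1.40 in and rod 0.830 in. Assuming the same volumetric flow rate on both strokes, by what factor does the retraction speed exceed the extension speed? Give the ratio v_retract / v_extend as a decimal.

Cap-side area A_cap = π/4 × (1.40 in)² = 1.539 in^2
Rod-side annular area A_ann = π/4 × (1.40² − 0.830²) = 0.9983 in^2
For equal Q, v ∝ 1/A, so v_ret/v_ext = A_cap/A_ann.

v_ret/v_ext ≈ 1.54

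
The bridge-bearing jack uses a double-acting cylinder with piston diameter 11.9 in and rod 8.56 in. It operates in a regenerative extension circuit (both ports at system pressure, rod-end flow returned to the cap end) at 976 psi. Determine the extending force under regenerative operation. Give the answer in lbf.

F ≈ 56200 lbf

With equal pressure on both faces, forces on the annular region cancel; the net push is pressure × rod cross-section.
Rod cross-section A_rod = π/4 × (8.56 in)² = 57.55 in^2
F = P × A_rod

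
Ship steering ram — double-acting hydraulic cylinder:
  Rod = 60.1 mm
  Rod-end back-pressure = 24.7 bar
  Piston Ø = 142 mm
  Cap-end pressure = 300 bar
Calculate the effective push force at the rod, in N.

F ≈ 4.43e5 N

Cap-side area A_cap = π/4 × (142 mm)² = 15840 mm^2
Rod-side annular area A_ann = π/4 × (142² − 60.1²) = 13000 mm^2
Net thrust = P_cap·A_cap − P_rod·A_ann = 4.751e5 N − 32110 N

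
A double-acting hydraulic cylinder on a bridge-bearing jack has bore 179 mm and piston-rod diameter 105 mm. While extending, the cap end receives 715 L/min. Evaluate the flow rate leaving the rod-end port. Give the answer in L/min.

Q_out ≈ 469 L/min

Cap-side area A_cap = π/4 × (179 mm)² = 25160 mm^2
Rod-side annular area A_ann = π/4 × (179² − 105²) = 16510 mm^2
Piston speed v = Q_in/A_cap; rod-end outflow Q_out = v × A_ann = Q_in × A_ann/A_cap.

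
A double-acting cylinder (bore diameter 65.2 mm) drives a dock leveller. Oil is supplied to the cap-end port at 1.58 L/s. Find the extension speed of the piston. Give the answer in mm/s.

v ≈ 473 mm/s

Cap-side area A_cap = π/4 × (65.2 mm)² = 3339 mm^2
v = Q / A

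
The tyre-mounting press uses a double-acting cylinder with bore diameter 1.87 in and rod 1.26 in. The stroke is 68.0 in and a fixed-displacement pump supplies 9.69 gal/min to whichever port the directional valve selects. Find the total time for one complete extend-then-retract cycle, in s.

t ≈ 7.74 s

Cap-side area A_cap = π/4 × (1.87 in)² = 2.746 in^2
Rod-side annular area A_ann = π/4 × (1.87² − 1.26²) = 1.500 in^2
t_ext = A_cap·L/Q = 5.006 s
t_ret = A_ann·L/Q = 2.733 s
t_cycle = t_ext + t_ret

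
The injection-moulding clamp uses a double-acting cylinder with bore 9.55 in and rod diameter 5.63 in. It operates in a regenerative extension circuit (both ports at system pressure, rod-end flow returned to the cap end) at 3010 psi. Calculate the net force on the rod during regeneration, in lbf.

With equal pressure on both faces, forces on the annular region cancel; the net push is pressure × rod cross-section.
Rod cross-section A_rod = π/4 × (5.63 in)² = 24.89 in^2
F = P × A_rod

F ≈ 74900 lbf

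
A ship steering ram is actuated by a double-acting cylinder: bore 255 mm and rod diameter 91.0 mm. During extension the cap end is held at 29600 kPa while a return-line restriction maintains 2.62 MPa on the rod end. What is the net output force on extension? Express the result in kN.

F ≈ 1390 kN

Cap-side area A_cap = π/4 × (255 mm)² = 51070 mm^2
Rod-side annular area A_ann = π/4 × (255² − 91.0²) = 44570 mm^2
Net thrust = P_cap·A_cap − P_rod·A_ann = 1512 kN − 116.8 kN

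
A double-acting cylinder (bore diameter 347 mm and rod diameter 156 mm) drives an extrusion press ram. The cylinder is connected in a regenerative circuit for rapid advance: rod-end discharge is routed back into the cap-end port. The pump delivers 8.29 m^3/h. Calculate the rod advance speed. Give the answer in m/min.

In regeneration the rod-end outflow joins the pump flow into the cap end, so the net volume the pump must supply per unit advance equals the rod cross-section area.
Rod cross-section A_rod = π/4 × (156 mm)² = 19110 mm^2
v = Q_pump / A_rod

v ≈ 7.23 m/min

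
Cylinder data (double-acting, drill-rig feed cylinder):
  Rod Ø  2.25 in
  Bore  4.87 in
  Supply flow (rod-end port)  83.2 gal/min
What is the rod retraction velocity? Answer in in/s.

v ≈ 21.9 in/s

Rod-side annular area A_ann = π/4 × (4.87² − 2.25²) = 14.65 in^2
Flow into the rod-end port fills the annular volume.
v = Q / A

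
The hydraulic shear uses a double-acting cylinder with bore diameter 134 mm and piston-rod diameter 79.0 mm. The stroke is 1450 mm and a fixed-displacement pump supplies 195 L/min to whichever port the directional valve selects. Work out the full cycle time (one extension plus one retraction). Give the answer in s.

t ≈ 10.4 s

Cap-side area A_cap = π/4 × (134 mm)² = 14100 mm^2
Rod-side annular area A_ann = π/4 × (134² − 79.0²) = 9201 mm^2
t_ext = A_cap·L/Q = 6.292 s
t_ret = A_ann·L/Q = 4.105 s
t_cycle = t_ext + t_ret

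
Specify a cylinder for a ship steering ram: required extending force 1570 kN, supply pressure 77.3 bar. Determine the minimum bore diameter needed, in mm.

Extension force acts on the full piston face: F = P × (π/4)D².
D = √(4F / (πP)) = √(4 × 1570 kN / (π × 77.3 bar))

D ≈ 509 mm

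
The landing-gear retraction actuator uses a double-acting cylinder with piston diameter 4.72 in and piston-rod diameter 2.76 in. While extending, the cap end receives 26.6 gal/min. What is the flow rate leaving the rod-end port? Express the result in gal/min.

Q_out ≈ 17.5 gal/min

Cap-side area A_cap = π/4 × (4.72 in)² = 17.50 in^2
Rod-side annular area A_ann = π/4 × (4.72² − 2.76²) = 11.51 in^2
Piston speed v = Q_in/A_cap; rod-end outflow Q_out = v × A_ann = Q_in × A_ann/A_cap.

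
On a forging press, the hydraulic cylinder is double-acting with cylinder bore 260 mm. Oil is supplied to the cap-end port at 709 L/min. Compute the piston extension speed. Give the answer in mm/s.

v ≈ 223 mm/s

Cap-side area A_cap = π/4 × (260 mm)² = 53090 mm^2
v = Q / A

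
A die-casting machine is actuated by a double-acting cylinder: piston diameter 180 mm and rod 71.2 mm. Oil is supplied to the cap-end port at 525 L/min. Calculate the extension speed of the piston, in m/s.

Cap-side area A_cap = π/4 × (180 mm)² = 25450 mm^2
v = Q / A

v ≈ 0.344 m/s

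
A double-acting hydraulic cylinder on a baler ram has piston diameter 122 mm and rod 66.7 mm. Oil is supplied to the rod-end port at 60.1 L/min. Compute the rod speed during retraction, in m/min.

v ≈ 7.33 m/min

Rod-side annular area A_ann = π/4 × (122² − 66.7²) = 8196 mm^2
Flow into the rod-end port fills the annular volume.
v = Q / A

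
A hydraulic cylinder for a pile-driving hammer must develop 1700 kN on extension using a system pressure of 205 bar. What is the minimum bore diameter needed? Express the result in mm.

Extension force acts on the full piston face: F = P × (π/4)D².
D = √(4F / (πP)) = √(4 × 1700 kN / (π × 205 bar))

D ≈ 325 mm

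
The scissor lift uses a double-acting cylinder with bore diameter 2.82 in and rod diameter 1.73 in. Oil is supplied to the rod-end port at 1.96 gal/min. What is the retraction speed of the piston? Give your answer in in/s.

Rod-side annular area A_ann = π/4 × (2.82² − 1.73²) = 3.895 in^2
Flow into the rod-end port fills the annular volume.
v = Q / A

v ≈ 1.94 in/s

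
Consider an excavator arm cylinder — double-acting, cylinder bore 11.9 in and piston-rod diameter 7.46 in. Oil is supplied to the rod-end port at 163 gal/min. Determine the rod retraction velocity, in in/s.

v ≈ 9.30 in/s

Rod-side annular area A_ann = π/4 × (11.9² − 7.46²) = 67.51 in^2
Flow into the rod-end port fills the annular volume.
v = Q / A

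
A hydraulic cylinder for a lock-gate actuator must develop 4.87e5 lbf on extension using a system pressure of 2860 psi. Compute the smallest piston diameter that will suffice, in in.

D ≈ 14.7 in

Extension force acts on the full piston face: F = P × (π/4)D².
D = √(4F / (πP)) = √(4 × 4.87e5 lbf / (π × 2860 psi))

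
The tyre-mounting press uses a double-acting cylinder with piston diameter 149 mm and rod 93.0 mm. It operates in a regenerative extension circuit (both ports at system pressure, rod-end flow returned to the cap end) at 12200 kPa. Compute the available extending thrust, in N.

F ≈ 82900 N

With equal pressure on both faces, forces on the annular region cancel; the net push is pressure × rod cross-section.
Rod cross-section A_rod = π/4 × (93.0 mm)² = 6793 mm^2
F = P × A_rod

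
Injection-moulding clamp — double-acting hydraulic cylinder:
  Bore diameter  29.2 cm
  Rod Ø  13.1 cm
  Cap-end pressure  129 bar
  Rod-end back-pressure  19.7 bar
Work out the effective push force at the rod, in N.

F ≈ 7.58e5 N

Cap-side area A_cap = π/4 × (29.2 cm)² = 669.7 cm^2
Rod-side annular area A_ann = π/4 × (29.2² − 13.1²) = 534.9 cm^2
Net thrust = P_cap·A_cap − P_rod·A_ann = 8.639e5 N − 1.054e5 N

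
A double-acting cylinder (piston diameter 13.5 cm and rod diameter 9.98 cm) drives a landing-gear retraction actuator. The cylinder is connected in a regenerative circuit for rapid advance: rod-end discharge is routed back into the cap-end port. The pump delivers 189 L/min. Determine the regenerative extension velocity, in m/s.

In regeneration the rod-end outflow joins the pump flow into the cap end, so the net volume the pump must supply per unit advance equals the rod cross-section area.
Rod cross-section A_rod = π/4 × (9.98 cm)² = 78.23 cm^2
v = Q_pump / A_rod

v ≈ 0.403 m/s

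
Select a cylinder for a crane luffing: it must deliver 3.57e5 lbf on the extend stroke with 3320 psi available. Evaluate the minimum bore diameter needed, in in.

D ≈ 11.7 in

Extension force acts on the full piston face: F = P × (π/4)D².
D = √(4F / (πP)) = √(4 × 3.57e5 lbf / (π × 3320 psi))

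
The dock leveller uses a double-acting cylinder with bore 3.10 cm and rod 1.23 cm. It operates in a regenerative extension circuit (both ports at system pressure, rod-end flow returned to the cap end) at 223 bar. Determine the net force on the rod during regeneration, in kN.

With equal pressure on both faces, forces on the annular region cancel; the net push is pressure × rod cross-section.
Rod cross-section A_rod = π/4 × (1.23 cm)² = 1.188 cm^2
F = P × A_rod

F ≈ 2.65 kN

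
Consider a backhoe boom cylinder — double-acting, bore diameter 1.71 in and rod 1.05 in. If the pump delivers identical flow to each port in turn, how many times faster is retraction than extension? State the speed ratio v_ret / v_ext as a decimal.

Cap-side area A_cap = π/4 × (1.71 in)² = 2.297 in^2
Rod-side annular area A_ann = π/4 × (1.71² − 1.05²) = 1.431 in^2
For equal Q, v ∝ 1/A, so v_ret/v_ext = A_cap/A_ann.

v_ret/v_ext ≈ 1.61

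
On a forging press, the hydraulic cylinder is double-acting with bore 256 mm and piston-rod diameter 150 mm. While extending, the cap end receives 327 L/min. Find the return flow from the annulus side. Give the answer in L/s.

Q_out ≈ 3.58 L/s

Cap-side area A_cap = π/4 × (256 mm)² = 51470 mm^2
Rod-side annular area A_ann = π/4 × (256² − 150²) = 33800 mm^2
Piston speed v = Q_in/A_cap; rod-end outflow Q_out = v × A_ann = Q_in × A_ann/A_cap.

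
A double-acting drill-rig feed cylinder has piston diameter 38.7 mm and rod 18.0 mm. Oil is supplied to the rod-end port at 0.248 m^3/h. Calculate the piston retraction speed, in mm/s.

v ≈ 74.7 mm/s

Rod-side annular area A_ann = π/4 × (38.7² − 18.0²) = 921.8 mm^2
Flow into the rod-end port fills the annular volume.
v = Q / A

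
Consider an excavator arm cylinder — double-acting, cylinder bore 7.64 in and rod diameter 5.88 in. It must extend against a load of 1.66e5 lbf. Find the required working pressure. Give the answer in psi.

P ≈ 3620 psi

Cap-side area A_cap = π/4 × (7.64 in)² = 45.84 in^2
P = F / A = 1.66e5 lbf / A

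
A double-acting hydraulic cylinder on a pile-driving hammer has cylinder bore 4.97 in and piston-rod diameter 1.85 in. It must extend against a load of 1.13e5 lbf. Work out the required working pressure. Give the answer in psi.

Cap-side area A_cap = π/4 × (4.97 in)² = 19.40 in^2
P = F / A = 1.13e5 lbf / A

P ≈ 5820 psi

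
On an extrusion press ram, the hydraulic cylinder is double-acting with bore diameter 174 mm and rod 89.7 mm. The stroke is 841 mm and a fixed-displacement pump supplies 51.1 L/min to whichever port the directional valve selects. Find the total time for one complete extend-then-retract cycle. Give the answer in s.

t ≈ 40.7 s

Cap-side area A_cap = π/4 × (174 mm)² = 23780 mm^2
Rod-side annular area A_ann = π/4 × (174² − 89.7²) = 17460 mm^2
t_ext = A_cap·L/Q = 23.48 s
t_ret = A_ann·L/Q = 17.24 s
t_cycle = t_ext + t_ret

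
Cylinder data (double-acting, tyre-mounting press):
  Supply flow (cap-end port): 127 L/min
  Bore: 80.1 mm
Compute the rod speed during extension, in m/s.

Cap-side area A_cap = π/4 × (80.1 mm)² = 5039 mm^2
v = Q / A

v ≈ 0.420 m/s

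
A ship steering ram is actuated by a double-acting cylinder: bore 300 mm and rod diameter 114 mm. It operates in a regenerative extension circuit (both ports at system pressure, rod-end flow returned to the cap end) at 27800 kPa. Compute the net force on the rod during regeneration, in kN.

F ≈ 284 kN

With equal pressure on both faces, forces on the annular region cancel; the net push is pressure × rod cross-section.
Rod cross-section A_rod = π/4 × (114 mm)² = 10210 mm^2
F = P × A_rod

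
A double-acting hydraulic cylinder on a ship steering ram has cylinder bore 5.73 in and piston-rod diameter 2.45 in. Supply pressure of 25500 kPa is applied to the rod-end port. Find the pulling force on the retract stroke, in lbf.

Rod-side annular area A_ann = π/4 × (5.73² − 2.45²) = 21.07 in^2
On retraction the pressure acts on the annular area (bore minus rod).
F = P × A_ann

F ≈ 77900 lbf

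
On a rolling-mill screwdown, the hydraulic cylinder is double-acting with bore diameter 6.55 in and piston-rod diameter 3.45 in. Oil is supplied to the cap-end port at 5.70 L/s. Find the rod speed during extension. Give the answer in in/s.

Cap-side area A_cap = π/4 × (6.55 in)² = 33.70 in^2
v = Q / A

v ≈ 10.3 in/s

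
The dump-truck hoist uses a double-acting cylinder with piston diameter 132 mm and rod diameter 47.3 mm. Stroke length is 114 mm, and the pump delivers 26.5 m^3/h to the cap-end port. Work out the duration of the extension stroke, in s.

t ≈ 0.212 s

Cap-side area A_cap = π/4 × (132 mm)² = 13680 mm^2
Swept volume V = A × L; t = V / Q = A·L / Q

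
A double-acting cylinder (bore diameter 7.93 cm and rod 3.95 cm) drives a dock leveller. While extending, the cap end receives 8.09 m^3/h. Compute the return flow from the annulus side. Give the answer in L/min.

Q_out ≈ 101 L/min

Cap-side area A_cap = π/4 × (7.93 cm)² = 49.39 cm^2
Rod-side annular area A_ann = π/4 × (7.93² − 3.95²) = 37.14 cm^2
Piston speed v = Q_in/A_cap; rod-end outflow Q_out = v × A_ann = Q_in × A_ann/A_cap.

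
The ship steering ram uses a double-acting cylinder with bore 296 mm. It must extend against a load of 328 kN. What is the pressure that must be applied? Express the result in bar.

P ≈ 47.7 bar

Cap-side area A_cap = π/4 × (296 mm)² = 68810 mm^2
P = F / A = 328 kN / A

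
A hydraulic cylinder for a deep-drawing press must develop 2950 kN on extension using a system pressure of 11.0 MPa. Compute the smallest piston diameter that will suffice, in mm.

D ≈ 584 mm

Extension force acts on the full piston face: F = P × (π/4)D².
D = √(4F / (πP)) = √(4 × 2950 kN / (π × 11.0 MPa))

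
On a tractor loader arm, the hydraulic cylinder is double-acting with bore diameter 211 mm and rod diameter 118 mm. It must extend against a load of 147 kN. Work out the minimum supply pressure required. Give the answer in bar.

Cap-side area A_cap = π/4 × (211 mm)² = 34970 mm^2
P = F / A = 147 kN / A

P ≈ 42.0 bar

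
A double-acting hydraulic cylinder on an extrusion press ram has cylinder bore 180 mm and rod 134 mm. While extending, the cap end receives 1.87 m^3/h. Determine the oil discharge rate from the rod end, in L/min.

Q_out ≈ 13.9 L/min

Cap-side area A_cap = π/4 × (180 mm)² = 25450 mm^2
Rod-side annular area A_ann = π/4 × (180² − 134²) = 11340 mm^2
Piston speed v = Q_in/A_cap; rod-end outflow Q_out = v × A_ann = Q_in × A_ann/A_cap.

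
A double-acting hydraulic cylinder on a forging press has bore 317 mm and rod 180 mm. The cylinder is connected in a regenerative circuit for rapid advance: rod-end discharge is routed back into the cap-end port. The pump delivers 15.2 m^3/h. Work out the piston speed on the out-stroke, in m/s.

v ≈ 0.166 m/s

In regeneration the rod-end outflow joins the pump flow into the cap end, so the net volume the pump must supply per unit advance equals the rod cross-section area.
Rod cross-section A_rod = π/4 × (180 mm)² = 25450 mm^2
v = Q_pump / A_rod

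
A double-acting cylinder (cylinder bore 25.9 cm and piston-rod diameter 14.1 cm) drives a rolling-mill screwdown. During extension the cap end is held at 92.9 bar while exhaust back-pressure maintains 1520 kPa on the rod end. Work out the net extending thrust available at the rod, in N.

Cap-side area A_cap = π/4 × (25.9 cm)² = 526.9 cm^2
Rod-side annular area A_ann = π/4 × (25.9² − 14.1²) = 370.7 cm^2
Net thrust = P_cap·A_cap − P_rod·A_ann = 4.894e5 N − 56350 N

F ≈ 4.33e5 N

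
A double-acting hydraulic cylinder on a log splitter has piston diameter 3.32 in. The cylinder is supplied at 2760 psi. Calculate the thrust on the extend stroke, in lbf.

F ≈ 23900 lbf

Cap-side area A_cap = π/4 × (3.32 in)² = 8.657 in^2
F = P × A_cap = 2760 psi × A_cap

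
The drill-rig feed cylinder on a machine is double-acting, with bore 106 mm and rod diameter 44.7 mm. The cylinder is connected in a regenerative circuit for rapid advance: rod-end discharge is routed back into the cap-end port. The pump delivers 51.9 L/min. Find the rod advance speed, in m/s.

In regeneration the rod-end outflow joins the pump flow into the cap end, so the net volume the pump must supply per unit advance equals the rod cross-section area.
Rod cross-section A_rod = π/4 × (44.7 mm)² = 1569 mm^2
v = Q_pump / A_rod

v ≈ 0.551 m/s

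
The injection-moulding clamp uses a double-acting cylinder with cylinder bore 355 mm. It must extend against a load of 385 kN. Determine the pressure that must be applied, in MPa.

Cap-side area A_cap = π/4 × (355 mm)² = 98980 mm^2
P = F / A = 385 kN / A

P ≈ 3.89 MPa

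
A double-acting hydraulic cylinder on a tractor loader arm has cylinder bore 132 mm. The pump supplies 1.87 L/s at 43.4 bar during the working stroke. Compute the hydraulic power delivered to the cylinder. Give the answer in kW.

Hydraulic power = P × Q

W ≈ 8.12 kW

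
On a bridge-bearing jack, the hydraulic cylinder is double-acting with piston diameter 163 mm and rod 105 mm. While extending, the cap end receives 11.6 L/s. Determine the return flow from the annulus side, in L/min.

Q_out ≈ 407 L/min

Cap-side area A_cap = π/4 × (163 mm)² = 20870 mm^2
Rod-side annular area A_ann = π/4 × (163² − 105²) = 12210 mm^2
Piston speed v = Q_in/A_cap; rod-end outflow Q_out = v × A_ann = Q_in × A_ann/A_cap.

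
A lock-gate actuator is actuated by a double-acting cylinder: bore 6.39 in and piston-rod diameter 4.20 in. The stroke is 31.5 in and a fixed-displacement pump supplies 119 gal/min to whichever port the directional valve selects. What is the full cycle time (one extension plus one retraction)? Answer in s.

Cap-side area A_cap = π/4 × (6.39 in)² = 32.07 in^2
Rod-side annular area A_ann = π/4 × (6.39² − 4.20²) = 18.22 in^2
t_ext = A_cap·L/Q = 2.205 s
t_ret = A_ann·L/Q = 1.252 s
t_cycle = t_ext + t_ret

t ≈ 3.46 s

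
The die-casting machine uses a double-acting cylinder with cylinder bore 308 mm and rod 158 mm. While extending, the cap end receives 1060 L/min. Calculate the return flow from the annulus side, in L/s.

Q_out ≈ 13.0 L/s

Cap-side area A_cap = π/4 × (308 mm)² = 74510 mm^2
Rod-side annular area A_ann = π/4 × (308² − 158²) = 54900 mm^2
Piston speed v = Q_in/A_cap; rod-end outflow Q_out = v × A_ann = Q_in × A_ann/A_cap.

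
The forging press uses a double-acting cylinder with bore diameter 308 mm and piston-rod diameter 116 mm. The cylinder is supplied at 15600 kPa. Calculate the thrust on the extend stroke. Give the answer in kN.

Cap-side area A_cap = π/4 × (308 mm)² = 74510 mm^2
F = P × A_cap = 15600 kPa × A_cap

F ≈ 1160 kN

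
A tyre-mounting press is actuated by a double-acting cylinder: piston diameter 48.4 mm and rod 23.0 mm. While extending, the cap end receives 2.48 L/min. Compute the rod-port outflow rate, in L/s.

Cap-side area A_cap = π/4 × (48.4 mm)² = 1840 mm^2
Rod-side annular area A_ann = π/4 × (48.4² − 23.0²) = 1424 mm^2
Piston speed v = Q_in/A_cap; rod-end outflow Q_out = v × A_ann = Q_in × A_ann/A_cap.

Q_out ≈ 0.0320 L/s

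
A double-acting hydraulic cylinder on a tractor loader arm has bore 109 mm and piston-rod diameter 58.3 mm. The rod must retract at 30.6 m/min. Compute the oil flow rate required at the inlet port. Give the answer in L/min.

Rod-side annular area A_ann = π/4 × (109² − 58.3²) = 6662 mm^2
Q = A × v

Q ≈ 204 L/min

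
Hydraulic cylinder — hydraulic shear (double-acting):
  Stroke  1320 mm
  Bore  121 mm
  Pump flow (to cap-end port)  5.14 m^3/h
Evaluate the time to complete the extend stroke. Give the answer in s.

Cap-side area A_cap = π/4 × (121 mm)² = 11500 mm^2
Swept volume V = A × L; t = V / Q = A·L / Q

t ≈ 10.6 s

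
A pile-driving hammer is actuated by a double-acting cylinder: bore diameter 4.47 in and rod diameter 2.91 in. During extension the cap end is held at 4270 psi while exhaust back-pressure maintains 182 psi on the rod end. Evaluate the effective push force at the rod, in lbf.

F ≈ 65400 lbf

Cap-side area A_cap = π/4 × (4.47 in)² = 15.69 in^2
Rod-side annular area A_ann = π/4 × (4.47² − 2.91²) = 9.042 in^2
Net thrust = P_cap·A_cap − P_rod·A_ann = 67010 lbf − 1646 lbf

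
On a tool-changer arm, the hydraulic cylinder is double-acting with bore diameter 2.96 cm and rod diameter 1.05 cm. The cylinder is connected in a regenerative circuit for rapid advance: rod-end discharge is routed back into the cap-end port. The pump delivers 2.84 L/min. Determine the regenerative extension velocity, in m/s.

In regeneration the rod-end outflow joins the pump flow into the cap end, so the net volume the pump must supply per unit advance equals the rod cross-section area.
Rod cross-section A_rod = π/4 × (1.05 cm)² = 0.8659 cm^2
v = Q_pump / A_rod

v ≈ 0.547 m/s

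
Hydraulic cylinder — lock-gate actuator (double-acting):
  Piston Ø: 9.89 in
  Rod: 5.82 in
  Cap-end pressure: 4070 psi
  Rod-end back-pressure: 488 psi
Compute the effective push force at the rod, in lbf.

Cap-side area A_cap = π/4 × (9.89 in)² = 76.82 in^2
Rod-side annular area A_ann = π/4 × (9.89² − 5.82²) = 50.22 in^2
Net thrust = P_cap·A_cap − P_rod·A_ann = 3.127e5 lbf − 24510 lbf

F ≈ 2.88e5 lbf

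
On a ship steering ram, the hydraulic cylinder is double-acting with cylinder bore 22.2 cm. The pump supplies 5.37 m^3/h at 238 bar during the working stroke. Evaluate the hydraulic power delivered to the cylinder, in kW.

Hydraulic power = P × Q

W ≈ 35.5 kW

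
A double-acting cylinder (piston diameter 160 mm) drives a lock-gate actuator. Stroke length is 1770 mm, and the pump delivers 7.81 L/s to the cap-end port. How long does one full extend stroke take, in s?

t ≈ 4.56 s

Cap-side area A_cap = π/4 × (160 mm)² = 20110 mm^2
Swept volume V = A × L; t = V / Q = A·L / Q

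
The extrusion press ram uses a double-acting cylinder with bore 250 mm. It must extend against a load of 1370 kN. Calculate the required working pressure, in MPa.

Cap-side area A_cap = π/4 × (250 mm)² = 49090 mm^2
P = F / A = 1370 kN / A

P ≈ 27.9 MPa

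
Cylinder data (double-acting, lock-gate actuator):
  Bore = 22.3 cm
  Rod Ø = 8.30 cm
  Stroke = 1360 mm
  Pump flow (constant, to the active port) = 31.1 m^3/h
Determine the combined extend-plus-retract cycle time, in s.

Cap-side area A_cap = π/4 × (22.3 cm)² = 390.6 cm^2
Rod-side annular area A_ann = π/4 × (22.3² − 8.30²) = 336.5 cm^2
t_ext = A_cap·L/Q = 6.149 s
t_ret = A_ann·L/Q = 5.297 s
t_cycle = t_ext + t_ret

t ≈ 11.4 s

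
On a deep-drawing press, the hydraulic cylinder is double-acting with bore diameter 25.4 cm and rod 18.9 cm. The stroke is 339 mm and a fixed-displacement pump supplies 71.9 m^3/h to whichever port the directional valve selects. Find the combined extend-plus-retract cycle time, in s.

t ≈ 1.24 s

Cap-side area A_cap = π/4 × (25.4 cm)² = 506.7 cm^2
Rod-side annular area A_ann = π/4 × (25.4² − 18.9²) = 226.2 cm^2
t_ext = A_cap·L/Q = 0.8601 s
t_ret = A_ann·L/Q = 0.3839 s
t_cycle = t_ext + t_ret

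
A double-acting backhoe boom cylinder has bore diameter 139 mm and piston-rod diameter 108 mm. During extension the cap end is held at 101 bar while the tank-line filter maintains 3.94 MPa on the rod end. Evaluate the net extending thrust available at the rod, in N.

F ≈ 1.30e5 N

Cap-side area A_cap = π/4 × (139 mm)² = 15170 mm^2
Rod-side annular area A_ann = π/4 × (139² − 108²) = 6014 mm^2
Net thrust = P_cap·A_cap − P_rod·A_ann = 1.533e5 N − 23690 N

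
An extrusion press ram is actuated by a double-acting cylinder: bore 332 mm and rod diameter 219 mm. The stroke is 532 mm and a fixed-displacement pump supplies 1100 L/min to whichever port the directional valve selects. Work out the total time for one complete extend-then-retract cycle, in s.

Cap-side area A_cap = π/4 × (332 mm)² = 86570 mm^2
Rod-side annular area A_ann = π/4 × (332² − 219²) = 48900 mm^2
t_ext = A_cap·L/Q = 2.512 s
t_ret = A_ann·L/Q = 1.419 s
t_cycle = t_ext + t_ret

t ≈ 3.93 s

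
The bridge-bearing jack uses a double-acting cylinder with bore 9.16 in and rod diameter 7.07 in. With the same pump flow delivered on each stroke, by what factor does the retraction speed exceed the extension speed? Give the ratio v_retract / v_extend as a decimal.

v_ret/v_ext ≈ 2.47

Cap-side area A_cap = π/4 × (9.16 in)² = 65.90 in^2
Rod-side annular area A_ann = π/4 × (9.16² − 7.07²) = 26.64 in^2
For equal Q, v ∝ 1/A, so v_ret/v_ext = A_cap/A_ann.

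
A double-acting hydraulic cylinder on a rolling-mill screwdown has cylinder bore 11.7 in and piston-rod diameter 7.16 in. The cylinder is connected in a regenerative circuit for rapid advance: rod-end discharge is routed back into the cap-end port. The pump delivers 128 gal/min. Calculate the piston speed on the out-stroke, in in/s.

v ≈ 12.2 in/s

In regeneration the rod-end outflow joins the pump flow into the cap end, so the net volume the pump must supply per unit advance equals the rod cross-section area.
Rod cross-section A_rod = π/4 × (7.16 in)² = 40.26 in^2
v = Q_pump / A_rod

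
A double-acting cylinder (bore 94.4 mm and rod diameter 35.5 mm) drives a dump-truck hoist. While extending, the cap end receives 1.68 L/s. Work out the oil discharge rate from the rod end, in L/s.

Q_out ≈ 1.44 L/s

Cap-side area A_cap = π/4 × (94.4 mm)² = 6999 mm^2
Rod-side annular area A_ann = π/4 × (94.4² − 35.5²) = 6009 mm^2
Piston speed v = Q_in/A_cap; rod-end outflow Q_out = v × A_ann = Q_in × A_ann/A_cap.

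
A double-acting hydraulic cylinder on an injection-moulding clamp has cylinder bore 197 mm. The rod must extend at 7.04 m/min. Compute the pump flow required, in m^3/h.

Q ≈ 12.9 m^3/h

Cap-side area A_cap = π/4 × (197 mm)² = 30480 mm^2
Q = A × v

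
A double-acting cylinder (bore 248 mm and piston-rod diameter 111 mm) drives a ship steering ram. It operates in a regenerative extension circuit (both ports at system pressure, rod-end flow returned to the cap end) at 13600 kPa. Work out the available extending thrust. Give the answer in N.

With equal pressure on both faces, forces on the annular region cancel; the net push is pressure × rod cross-section.
Rod cross-section A_rod = π/4 × (111 mm)² = 9677 mm^2
F = P × A_rod

F ≈ 1.32e5 N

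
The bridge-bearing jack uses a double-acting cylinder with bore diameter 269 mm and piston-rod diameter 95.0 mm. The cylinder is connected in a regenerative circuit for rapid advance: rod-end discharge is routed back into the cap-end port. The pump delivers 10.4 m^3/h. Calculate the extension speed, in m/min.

In regeneration the rod-end outflow joins the pump flow into the cap end, so the net volume the pump must supply per unit advance equals the rod cross-section area.
Rod cross-section A_rod = π/4 × (95.0 mm)² = 7088 mm^2
v = Q_pump / A_rod

v ≈ 24.5 m/min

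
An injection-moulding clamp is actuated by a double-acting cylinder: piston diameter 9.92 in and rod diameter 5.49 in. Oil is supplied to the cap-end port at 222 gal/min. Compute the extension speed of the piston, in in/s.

v ≈ 11.1 in/s

Cap-side area A_cap = π/4 × (9.92 in)² = 77.29 in^2
v = Q / A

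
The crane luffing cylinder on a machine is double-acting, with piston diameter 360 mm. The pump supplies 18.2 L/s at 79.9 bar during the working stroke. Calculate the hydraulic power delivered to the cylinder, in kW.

Hydraulic power = P × Q

W ≈ 145 kW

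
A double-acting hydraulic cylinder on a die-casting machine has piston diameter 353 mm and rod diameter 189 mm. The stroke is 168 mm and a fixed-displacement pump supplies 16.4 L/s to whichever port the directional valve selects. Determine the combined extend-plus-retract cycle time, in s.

t ≈ 1.72 s

Cap-side area A_cap = π/4 × (353 mm)² = 97870 mm^2
Rod-side annular area A_ann = π/4 × (353² − 189²) = 69810 mm^2
t_ext = A_cap·L/Q = 1.003 s
t_ret = A_ann·L/Q = 0.7152 s
t_cycle = t_ext + t_ret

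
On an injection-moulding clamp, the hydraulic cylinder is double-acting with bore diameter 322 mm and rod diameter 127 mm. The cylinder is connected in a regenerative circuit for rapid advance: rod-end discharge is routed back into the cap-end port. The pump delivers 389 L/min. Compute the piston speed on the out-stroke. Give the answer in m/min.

v ≈ 30.7 m/min

In regeneration the rod-end outflow joins the pump flow into the cap end, so the net volume the pump must supply per unit advance equals the rod cross-section area.
Rod cross-section A_rod = π/4 × (127 mm)² = 12670 mm^2
v = Q_pump / A_rod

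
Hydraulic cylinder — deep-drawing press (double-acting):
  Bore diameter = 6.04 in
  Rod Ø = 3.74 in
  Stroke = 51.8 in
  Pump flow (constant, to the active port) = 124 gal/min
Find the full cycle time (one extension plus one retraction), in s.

Cap-side area A_cap = π/4 × (6.04 in)² = 28.65 in^2
Rod-side annular area A_ann = π/4 × (6.04² − 3.74²) = 17.67 in^2
t_ext = A_cap·L/Q = 3.109 s
t_ret = A_ann·L/Q = 1.917 s
t_cycle = t_ext + t_ret

t ≈ 5.03 s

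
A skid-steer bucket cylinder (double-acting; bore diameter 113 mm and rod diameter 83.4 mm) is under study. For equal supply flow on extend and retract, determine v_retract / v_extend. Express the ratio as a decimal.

v_ret/v_ext ≈ 2.20

Cap-side area A_cap = π/4 × (113 mm)² = 10030 mm^2
Rod-side annular area A_ann = π/4 × (113² − 83.4²) = 4566 mm^2
For equal Q, v ∝ 1/A, so v_ret/v_ext = A_cap/A_ann.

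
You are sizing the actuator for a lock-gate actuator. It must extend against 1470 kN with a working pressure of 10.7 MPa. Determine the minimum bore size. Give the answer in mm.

D ≈ 418 mm

Extension force acts on the full piston face: F = P × (π/4)D².
D = √(4F / (πP)) = √(4 × 1470 kN / (π × 10.7 MPa))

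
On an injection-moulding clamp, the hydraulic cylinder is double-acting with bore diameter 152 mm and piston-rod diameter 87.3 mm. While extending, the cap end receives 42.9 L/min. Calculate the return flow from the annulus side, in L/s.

Cap-side area A_cap = π/4 × (152 mm)² = 18150 mm^2
Rod-side annular area A_ann = π/4 × (152² − 87.3²) = 12160 mm^2
Piston speed v = Q_in/A_cap; rod-end outflow Q_out = v × A_ann = Q_in × A_ann/A_cap.

Q_out ≈ 0.479 L/s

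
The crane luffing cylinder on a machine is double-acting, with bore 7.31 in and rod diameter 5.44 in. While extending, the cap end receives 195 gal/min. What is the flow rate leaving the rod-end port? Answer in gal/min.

Cap-side area A_cap = π/4 × (7.31 in)² = 41.97 in^2
Rod-side annular area A_ann = π/4 × (7.31² − 5.44²) = 18.73 in^2
Piston speed v = Q_in/A_cap; rod-end outflow Q_out = v × A_ann = Q_in × A_ann/A_cap.

Q_out ≈ 87.0 gal/min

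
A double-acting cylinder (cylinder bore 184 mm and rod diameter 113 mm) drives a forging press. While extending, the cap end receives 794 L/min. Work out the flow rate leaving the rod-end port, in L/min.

Q_out ≈ 495 L/min

Cap-side area A_cap = π/4 × (184 mm)² = 26590 mm^2
Rod-side annular area A_ann = π/4 × (184² − 113²) = 16560 mm^2
Piston speed v = Q_in/A_cap; rod-end outflow Q_out = v × A_ann = Q_in × A_ann/A_cap.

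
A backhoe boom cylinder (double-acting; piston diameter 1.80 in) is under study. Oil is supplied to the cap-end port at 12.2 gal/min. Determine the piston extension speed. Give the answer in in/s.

Cap-side area A_cap = π/4 × (1.80 in)² = 2.545 in^2
v = Q / A

v ≈ 18.5 in/s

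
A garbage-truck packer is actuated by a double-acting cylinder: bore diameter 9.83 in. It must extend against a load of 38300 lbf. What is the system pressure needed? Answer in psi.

Cap-side area A_cap = π/4 × (9.83 in)² = 75.89 in^2
P = F / A = 38300 lbf / A

P ≈ 505 psi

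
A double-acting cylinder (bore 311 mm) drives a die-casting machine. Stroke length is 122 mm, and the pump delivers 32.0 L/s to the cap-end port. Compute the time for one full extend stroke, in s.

t ≈ 0.290 s

Cap-side area A_cap = π/4 × (311 mm)² = 75960 mm^2
Swept volume V = A × L; t = V / Q = A·L / Q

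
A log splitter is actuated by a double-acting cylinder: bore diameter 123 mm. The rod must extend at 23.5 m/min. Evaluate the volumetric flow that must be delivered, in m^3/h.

Q ≈ 16.8 m^3/h

Cap-side area A_cap = π/4 × (123 mm)² = 11880 mm^2
Q = A × v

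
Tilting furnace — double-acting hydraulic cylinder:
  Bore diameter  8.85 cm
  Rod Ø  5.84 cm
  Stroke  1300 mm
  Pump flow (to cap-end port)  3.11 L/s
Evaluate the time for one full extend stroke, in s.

Cap-side area A_cap = π/4 × (8.85 cm)² = 61.51 cm^2
Swept volume V = A × L; t = V / Q = A·L / Q

t ≈ 2.57 s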